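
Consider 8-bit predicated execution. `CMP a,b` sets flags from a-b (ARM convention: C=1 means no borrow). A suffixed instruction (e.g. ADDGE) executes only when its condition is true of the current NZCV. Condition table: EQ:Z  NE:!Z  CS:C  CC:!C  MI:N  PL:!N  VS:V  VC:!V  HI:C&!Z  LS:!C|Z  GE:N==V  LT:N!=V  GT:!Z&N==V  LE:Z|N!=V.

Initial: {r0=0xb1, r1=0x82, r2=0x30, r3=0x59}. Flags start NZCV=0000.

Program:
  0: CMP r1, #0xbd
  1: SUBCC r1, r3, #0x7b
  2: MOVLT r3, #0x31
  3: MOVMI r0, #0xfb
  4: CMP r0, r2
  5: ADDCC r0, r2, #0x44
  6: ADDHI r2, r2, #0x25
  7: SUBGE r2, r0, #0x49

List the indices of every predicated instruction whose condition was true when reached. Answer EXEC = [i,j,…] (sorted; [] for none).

[0] flags=1000 → (cmp)
[1] flags=1000 CC?T → r1=0xde
[2] flags=1000 LT?T → r3=0x31
[3] flags=1000 MI?T → r0=0xfb
[4] flags=1010 → (cmp)
[5] flags=1010 CC?F → skip
[6] flags=1010 HI?T → r2=0x55
[7] flags=1010 GE?F → skip

EXEC = [1,2,3,6]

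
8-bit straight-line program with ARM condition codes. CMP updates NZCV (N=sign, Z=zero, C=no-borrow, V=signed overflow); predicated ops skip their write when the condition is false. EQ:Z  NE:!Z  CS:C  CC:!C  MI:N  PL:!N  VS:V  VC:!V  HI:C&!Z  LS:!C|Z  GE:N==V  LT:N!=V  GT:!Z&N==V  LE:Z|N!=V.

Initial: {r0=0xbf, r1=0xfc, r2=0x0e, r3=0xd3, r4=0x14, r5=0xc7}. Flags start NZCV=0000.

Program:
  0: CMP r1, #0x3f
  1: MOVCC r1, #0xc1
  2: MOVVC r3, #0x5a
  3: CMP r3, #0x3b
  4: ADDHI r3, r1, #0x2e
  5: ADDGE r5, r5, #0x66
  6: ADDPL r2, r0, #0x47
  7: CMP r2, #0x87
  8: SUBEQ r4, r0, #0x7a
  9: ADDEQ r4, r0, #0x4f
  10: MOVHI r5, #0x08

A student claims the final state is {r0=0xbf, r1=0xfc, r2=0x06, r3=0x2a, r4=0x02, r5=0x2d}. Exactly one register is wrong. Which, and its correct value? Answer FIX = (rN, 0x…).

FIX = (r4, 0x14)

0: ✓ CMP  NZCV=1010
1: · MOVCC
2: ✓ MOVVC  r3←0x5a
3: ✓ CMP  NZCV=0010
4: ✓ ADDHI  r3←0x2a
5: ✓ ADDGE  r5←0x2d
6: ✓ ADDPL  r2←0x06
7: ✓ CMP  NZCV=0000
8: · SUBEQ
9: · ADDEQ
10: · MOVHI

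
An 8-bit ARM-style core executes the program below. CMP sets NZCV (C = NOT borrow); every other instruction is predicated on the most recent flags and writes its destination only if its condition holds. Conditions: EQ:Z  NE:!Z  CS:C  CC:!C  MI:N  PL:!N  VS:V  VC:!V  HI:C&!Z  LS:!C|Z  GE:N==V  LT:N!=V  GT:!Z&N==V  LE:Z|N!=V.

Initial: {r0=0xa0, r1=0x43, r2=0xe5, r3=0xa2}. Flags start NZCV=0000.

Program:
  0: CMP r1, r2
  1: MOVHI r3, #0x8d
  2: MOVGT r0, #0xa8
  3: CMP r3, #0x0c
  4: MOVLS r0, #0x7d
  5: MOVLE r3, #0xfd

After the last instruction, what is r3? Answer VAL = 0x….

VAL = 0xfd

[0] flags=0000 → (cmp)
[1] flags=0000 HI?F → skip
[2] flags=0000 GT?T → r0=0xa8
[3] flags=1010 → (cmp)
[4] flags=1010 LS?F → skip
[5] flags=1010 LE?T → r3=0xfd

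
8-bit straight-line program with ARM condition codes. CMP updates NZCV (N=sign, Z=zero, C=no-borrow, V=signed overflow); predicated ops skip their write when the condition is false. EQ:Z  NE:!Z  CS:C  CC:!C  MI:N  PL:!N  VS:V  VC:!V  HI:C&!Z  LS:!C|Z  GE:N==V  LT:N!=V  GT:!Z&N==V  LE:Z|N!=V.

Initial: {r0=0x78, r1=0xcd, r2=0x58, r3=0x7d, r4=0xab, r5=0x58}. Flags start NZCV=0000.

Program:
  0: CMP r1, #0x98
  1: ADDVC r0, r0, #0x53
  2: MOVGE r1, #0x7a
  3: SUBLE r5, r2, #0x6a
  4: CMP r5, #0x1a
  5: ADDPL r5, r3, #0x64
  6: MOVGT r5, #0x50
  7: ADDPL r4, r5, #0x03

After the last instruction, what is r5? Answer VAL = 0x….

VAL = 0x50

[0] flags=0010 → (cmp)
[1] flags=0010 VC?T → r0=0xcb
[2] flags=0010 GE?T → r1=0x7a
[3] flags=0010 LE?F → skip
[4] flags=0010 → (cmp)
[5] flags=0010 PL?T → r5=0xe1
[6] flags=0010 GT?T → r5=0x50
[7] flags=0010 PL?T → r4=0x53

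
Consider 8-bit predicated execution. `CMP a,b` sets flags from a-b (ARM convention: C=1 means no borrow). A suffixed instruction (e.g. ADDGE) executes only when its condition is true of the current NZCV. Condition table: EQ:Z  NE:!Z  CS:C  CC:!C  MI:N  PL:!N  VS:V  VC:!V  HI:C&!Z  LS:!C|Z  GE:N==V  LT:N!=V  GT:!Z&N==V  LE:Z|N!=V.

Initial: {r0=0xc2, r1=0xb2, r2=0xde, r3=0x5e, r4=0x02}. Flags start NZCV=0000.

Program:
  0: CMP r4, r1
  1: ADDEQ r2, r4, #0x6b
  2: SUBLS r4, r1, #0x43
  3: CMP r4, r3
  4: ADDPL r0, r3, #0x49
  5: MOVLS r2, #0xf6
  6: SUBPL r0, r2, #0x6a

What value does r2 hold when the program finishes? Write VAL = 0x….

0: ✓ CMP  NZCV=0000
1: · ADDEQ
2: ✓ SUBLS  r4←0x6f
3: ✓ CMP  NZCV=0010
4: ✓ ADDPL  r0←0xa7
5: · MOVLS
6: ✓ SUBPL  r0←0x74

VAL = 0xde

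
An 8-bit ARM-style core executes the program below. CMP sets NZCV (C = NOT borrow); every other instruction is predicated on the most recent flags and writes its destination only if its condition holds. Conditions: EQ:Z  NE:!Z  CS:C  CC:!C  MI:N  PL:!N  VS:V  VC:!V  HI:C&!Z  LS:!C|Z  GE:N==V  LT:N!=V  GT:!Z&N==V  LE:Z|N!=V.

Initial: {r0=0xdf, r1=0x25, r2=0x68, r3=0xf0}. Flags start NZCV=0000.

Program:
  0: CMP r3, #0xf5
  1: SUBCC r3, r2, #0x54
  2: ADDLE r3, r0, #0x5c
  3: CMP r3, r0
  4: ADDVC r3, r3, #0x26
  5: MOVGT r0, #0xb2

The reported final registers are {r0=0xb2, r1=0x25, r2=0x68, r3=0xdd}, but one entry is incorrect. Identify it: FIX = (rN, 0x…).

FIX = (r3, 0x61)

0: ✓ CMP  NZCV=1000
1: ✓ SUBCC  r3←0x14
2: ✓ ADDLE  r3←0x3b
3: ✓ CMP  NZCV=0000
4: ✓ ADDVC  r3←0x61
5: ✓ MOVGT  r0←0xb2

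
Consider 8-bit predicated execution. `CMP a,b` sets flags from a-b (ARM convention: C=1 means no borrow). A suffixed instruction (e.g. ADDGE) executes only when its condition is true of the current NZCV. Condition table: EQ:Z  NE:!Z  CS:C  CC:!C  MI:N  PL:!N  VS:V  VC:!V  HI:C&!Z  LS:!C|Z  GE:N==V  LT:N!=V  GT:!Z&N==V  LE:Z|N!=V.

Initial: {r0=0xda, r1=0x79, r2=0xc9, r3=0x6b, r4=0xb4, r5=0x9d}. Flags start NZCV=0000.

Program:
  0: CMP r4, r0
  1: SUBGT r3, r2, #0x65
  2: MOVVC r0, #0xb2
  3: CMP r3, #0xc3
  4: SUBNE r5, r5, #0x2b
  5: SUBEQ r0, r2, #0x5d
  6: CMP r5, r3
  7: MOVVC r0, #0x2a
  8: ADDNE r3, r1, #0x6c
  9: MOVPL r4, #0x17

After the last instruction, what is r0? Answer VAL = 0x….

VAL = 0x2a

[0] flags=1000 → (cmp)
[1] flags=1000 GT?F → skip
[2] flags=1000 VC?T → r0=0xb2
[3] flags=1001 → (cmp)
[4] flags=1001 NE?T → r5=0x72
[5] flags=1001 EQ?F → skip
[6] flags=0010 → (cmp)
[7] flags=0010 VC?T → r0=0x2a
[8] flags=0010 NE?T → r3=0xe5
[9] flags=0010 PL?T → r4=0x17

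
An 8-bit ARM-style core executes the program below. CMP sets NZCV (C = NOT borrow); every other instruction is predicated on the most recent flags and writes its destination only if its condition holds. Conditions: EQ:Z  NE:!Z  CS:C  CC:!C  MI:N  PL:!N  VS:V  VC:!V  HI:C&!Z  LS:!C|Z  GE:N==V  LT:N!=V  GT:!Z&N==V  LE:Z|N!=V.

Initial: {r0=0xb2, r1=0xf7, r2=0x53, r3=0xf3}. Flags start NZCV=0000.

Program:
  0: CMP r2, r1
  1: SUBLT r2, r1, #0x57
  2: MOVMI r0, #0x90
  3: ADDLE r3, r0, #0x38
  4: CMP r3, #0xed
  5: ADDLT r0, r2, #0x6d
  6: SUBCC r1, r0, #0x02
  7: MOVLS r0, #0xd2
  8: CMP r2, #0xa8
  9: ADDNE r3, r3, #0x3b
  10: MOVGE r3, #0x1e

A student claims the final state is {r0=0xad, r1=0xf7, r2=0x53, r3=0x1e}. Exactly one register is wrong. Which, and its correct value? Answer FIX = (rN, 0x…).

FIX = (r0, 0xb2)

0: ✓ CMP  NZCV=0000
1: · SUBLT
2: · MOVMI
3: · ADDLE
4: ✓ CMP  NZCV=0010
5: · ADDLT
6: · SUBCC
7: · MOVLS
8: ✓ CMP  NZCV=1001
9: ✓ ADDNE  r3←0x2e
10: ✓ MOVGE  r3←0x1e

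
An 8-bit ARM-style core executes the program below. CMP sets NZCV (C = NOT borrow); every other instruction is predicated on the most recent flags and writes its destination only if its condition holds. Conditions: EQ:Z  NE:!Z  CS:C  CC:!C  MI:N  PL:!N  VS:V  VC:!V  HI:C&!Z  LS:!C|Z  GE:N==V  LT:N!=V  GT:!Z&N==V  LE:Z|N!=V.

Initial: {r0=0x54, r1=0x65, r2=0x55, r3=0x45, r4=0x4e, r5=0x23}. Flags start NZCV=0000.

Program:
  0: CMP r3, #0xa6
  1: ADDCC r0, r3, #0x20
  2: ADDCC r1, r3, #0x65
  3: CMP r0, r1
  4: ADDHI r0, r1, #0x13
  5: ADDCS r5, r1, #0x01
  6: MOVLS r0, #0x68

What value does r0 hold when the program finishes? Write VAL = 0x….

VAL = 0x68

[0] flags=1001 → (cmp)
[1] flags=1001 CC?T → r0=0x65
[2] flags=1001 CC?T → r1=0xaa
[3] flags=1001 → (cmp)
[4] flags=1001 HI?F → skip
[5] flags=1001 CS?F → skip
[6] flags=1001 LS?T → r0=0x68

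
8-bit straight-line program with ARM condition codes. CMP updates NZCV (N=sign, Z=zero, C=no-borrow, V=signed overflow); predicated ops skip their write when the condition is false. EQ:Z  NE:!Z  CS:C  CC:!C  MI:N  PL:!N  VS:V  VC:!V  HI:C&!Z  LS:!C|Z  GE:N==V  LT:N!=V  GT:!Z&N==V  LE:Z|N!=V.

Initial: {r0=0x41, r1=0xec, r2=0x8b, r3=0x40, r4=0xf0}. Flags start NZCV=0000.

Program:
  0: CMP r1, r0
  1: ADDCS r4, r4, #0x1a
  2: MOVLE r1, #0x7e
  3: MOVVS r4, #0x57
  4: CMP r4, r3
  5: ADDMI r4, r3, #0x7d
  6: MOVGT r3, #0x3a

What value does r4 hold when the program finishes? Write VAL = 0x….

0: ✓ CMP  NZCV=1010
1: ✓ ADDCS  r4←0x0a
2: ✓ MOVLE  r1←0x7e
3: · MOVVS
4: ✓ CMP  NZCV=1000
5: ✓ ADDMI  r4←0xbd
6: · MOVGT

VAL = 0xbd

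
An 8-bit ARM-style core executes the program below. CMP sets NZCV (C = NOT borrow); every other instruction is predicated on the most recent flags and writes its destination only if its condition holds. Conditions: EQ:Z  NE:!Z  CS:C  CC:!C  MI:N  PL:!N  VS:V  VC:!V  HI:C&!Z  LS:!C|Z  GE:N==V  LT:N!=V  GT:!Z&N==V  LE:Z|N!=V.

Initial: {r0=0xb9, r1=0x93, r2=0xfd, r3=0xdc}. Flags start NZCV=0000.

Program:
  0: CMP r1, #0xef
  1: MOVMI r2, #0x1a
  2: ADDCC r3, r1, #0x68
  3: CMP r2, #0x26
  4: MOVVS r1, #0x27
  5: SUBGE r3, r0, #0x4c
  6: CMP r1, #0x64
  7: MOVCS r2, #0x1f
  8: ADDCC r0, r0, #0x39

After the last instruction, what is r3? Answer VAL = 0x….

VAL = 0xfb

0: ✓ CMP  NZCV=1000
1: ✓ MOVMI  r2←0x1a
2: ✓ ADDCC  r3←0xfb
3: ✓ CMP  NZCV=1000
4: · MOVVS
5: · SUBGE
6: ✓ CMP  NZCV=0011
7: ✓ MOVCS  r2←0x1f
8: · ADDCC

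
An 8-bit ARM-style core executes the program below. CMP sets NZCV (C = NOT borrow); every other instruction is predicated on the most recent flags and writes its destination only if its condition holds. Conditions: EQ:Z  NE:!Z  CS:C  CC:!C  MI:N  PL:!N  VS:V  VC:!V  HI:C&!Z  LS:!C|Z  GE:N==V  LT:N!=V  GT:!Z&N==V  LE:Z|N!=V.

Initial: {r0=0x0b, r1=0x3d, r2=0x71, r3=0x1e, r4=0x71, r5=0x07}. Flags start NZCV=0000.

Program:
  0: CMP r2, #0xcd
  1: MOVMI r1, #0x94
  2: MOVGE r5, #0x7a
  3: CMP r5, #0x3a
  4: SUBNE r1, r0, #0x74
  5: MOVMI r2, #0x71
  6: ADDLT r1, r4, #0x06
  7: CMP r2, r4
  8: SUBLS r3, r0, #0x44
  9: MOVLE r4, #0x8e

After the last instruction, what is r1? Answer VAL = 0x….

VAL = 0x97

[0] flags=1001 → (cmp)
[1] flags=1001 MI?T → r1=0x94
[2] flags=1001 GE?T → r5=0x7a
[3] flags=0010 → (cmp)
[4] flags=0010 NE?T → r1=0x97
[5] flags=0010 MI?F → skip
[6] flags=0010 LT?F → skip
[7] flags=0110 → (cmp)
[8] flags=0110 LS?T → r3=0xc7
[9] flags=0110 LE?T → r4=0x8e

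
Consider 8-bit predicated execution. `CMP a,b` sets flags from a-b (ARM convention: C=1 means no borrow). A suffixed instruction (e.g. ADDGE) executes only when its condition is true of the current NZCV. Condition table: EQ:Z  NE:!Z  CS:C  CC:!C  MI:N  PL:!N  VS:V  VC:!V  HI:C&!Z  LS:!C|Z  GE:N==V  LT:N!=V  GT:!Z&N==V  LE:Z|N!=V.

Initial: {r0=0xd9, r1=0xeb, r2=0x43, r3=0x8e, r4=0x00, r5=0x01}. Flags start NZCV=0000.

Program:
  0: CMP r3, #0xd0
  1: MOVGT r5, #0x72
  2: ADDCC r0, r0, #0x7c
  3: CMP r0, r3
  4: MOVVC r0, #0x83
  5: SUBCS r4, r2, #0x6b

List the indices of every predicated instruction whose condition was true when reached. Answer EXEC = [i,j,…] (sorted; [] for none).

EXEC = [2]

0: ✓ CMP  NZCV=1000
1: · MOVGT
2: ✓ ADDCC  r0←0x55
3: ✓ CMP  NZCV=1001
4: · MOVVC
5: · SUBCS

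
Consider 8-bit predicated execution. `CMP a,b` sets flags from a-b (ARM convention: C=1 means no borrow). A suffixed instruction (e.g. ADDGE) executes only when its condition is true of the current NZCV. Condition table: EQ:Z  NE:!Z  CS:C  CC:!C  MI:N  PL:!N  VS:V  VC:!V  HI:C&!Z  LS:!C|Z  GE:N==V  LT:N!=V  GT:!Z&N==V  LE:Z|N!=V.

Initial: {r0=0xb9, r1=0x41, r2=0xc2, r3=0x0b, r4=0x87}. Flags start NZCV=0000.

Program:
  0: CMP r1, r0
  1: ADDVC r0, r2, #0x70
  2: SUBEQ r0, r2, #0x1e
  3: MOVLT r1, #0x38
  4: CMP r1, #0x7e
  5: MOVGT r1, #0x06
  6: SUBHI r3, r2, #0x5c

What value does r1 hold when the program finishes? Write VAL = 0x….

[0] flags=1001 → (cmp)
[1] flags=1001 VC?F → skip
[2] flags=1001 EQ?F → skip
[3] flags=1001 LT?F → skip
[4] flags=1000 → (cmp)
[5] flags=1000 GT?F → skip
[6] flags=1000 HI?F → skip

VAL = 0x41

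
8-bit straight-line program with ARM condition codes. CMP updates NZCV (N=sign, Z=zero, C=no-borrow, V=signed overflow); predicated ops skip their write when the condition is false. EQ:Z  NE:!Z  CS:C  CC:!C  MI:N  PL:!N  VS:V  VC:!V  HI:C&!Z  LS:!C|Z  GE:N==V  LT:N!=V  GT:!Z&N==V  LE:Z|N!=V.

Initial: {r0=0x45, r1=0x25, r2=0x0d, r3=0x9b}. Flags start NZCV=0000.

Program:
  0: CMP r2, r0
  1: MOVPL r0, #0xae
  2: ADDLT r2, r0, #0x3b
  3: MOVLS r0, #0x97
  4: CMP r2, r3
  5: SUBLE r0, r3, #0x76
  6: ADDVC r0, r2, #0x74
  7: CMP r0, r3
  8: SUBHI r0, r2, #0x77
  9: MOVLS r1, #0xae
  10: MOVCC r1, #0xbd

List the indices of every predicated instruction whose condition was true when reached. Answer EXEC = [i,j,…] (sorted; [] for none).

EXEC = [2,3,5,6,8]

[0] flags=1000 → (cmp)
[1] flags=1000 PL?F → skip
[2] flags=1000 LT?T → r2=0x80
[3] flags=1000 LS?T → r0=0x97
[4] flags=1000 → (cmp)
[5] flags=1000 LE?T → r0=0x25
[6] flags=1000 VC?T → r0=0xf4
[7] flags=0010 → (cmp)
[8] flags=0010 HI?T → r0=0x09
[9] flags=0010 LS?F → skip
[10] flags=0010 CC?F → skip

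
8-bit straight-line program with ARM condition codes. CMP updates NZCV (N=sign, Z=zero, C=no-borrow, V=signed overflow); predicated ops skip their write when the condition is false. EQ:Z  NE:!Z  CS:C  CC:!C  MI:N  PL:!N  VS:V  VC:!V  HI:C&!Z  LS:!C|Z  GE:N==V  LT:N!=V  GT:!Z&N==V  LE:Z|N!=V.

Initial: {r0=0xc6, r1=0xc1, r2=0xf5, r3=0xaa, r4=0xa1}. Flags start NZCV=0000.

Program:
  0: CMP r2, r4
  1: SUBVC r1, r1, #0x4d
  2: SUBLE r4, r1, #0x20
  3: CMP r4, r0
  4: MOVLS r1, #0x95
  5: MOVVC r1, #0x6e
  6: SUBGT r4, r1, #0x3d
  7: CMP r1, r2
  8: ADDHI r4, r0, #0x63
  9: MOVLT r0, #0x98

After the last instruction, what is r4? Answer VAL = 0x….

VAL = 0xa1

0: ✓ CMP  NZCV=0010
1: ✓ SUBVC  r1←0x74
2: · SUBLE
3: ✓ CMP  NZCV=1000
4: ✓ MOVLS  r1←0x95
5: ✓ MOVVC  r1←0x6e
6: · SUBGT
7: ✓ CMP  NZCV=0000
8: · ADDHI
9: · MOVLT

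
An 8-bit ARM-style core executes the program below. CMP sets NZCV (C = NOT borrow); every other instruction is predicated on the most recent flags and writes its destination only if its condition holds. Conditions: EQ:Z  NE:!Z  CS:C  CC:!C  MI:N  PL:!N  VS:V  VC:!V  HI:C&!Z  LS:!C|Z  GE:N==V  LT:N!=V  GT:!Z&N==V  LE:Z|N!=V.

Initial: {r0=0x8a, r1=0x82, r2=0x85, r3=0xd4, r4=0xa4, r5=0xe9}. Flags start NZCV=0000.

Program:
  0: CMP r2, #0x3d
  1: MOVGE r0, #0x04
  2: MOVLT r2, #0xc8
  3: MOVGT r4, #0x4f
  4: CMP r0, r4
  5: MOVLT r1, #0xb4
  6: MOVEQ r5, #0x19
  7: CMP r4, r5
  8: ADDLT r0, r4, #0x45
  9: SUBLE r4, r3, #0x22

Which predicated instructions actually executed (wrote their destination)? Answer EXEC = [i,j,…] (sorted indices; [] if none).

EXEC = [2,5,8,9]

[0] flags=0011 → (cmp)
[1] flags=0011 GE?F → skip
[2] flags=0011 LT?T → r2=0xc8
[3] flags=0011 GT?F → skip
[4] flags=1000 → (cmp)
[5] flags=1000 LT?T → r1=0xb4
[6] flags=1000 EQ?F → skip
[7] flags=1000 → (cmp)
[8] flags=1000 LT?T → r0=0xe9
[9] flags=1000 LE?T → r4=0xb2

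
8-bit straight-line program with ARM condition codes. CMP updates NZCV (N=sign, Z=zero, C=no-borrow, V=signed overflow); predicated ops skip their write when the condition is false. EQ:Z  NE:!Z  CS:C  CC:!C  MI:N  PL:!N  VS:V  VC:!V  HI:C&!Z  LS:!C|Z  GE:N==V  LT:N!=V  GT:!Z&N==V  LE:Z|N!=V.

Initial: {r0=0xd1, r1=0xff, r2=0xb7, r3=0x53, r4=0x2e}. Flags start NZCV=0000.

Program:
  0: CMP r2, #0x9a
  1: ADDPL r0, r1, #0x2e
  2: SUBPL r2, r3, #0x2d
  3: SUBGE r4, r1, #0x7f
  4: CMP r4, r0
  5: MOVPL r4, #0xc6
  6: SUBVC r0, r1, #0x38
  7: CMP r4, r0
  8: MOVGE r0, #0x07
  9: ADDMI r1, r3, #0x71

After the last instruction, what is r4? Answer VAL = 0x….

VAL = 0xc6

[0] flags=0010 → (cmp)
[1] flags=0010 PL?T → r0=0x2d
[2] flags=0010 PL?T → r2=0x26
[3] flags=0010 GE?T → r4=0x80
[4] flags=0011 → (cmp)
[5] flags=0011 PL?T → r4=0xc6
[6] flags=0011 VC?F → skip
[7] flags=1010 → (cmp)
[8] flags=1010 GE?F → skip
[9] flags=1010 MI?T → r1=0xc4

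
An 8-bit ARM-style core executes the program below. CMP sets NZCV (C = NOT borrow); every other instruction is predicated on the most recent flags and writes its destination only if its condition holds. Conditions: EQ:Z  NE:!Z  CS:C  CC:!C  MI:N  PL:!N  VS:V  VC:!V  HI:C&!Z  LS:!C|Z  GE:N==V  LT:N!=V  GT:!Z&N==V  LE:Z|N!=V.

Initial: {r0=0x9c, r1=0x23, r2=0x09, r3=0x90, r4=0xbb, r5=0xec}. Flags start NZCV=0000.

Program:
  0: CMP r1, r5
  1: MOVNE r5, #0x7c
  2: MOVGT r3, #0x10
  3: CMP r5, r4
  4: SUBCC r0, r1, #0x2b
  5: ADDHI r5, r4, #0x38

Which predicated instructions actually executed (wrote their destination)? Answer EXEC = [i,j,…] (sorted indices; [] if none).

EXEC = [1,2,4]

0: ✓ CMP  NZCV=0000
1: ✓ MOVNE  r5←0x7c
2: ✓ MOVGT  r3←0x10
3: ✓ CMP  NZCV=1001
4: ✓ SUBCC  r0←0xf8
5: · ADDHI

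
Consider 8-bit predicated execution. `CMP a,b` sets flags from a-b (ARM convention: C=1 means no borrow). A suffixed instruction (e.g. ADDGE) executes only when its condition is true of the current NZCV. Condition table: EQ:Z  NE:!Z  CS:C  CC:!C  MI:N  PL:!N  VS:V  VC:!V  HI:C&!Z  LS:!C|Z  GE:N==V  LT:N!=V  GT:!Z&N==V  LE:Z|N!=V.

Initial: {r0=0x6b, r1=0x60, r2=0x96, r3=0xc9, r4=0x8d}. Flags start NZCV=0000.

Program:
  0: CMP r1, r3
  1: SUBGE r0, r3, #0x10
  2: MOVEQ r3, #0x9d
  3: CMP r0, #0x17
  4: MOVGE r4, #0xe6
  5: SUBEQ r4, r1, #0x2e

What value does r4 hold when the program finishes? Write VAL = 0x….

[0] flags=1001 → (cmp)
[1] flags=1001 GE?T → r0=0xb9
[2] flags=1001 EQ?F → skip
[3] flags=1010 → (cmp)
[4] flags=1010 GE?F → skip
[5] flags=1010 EQ?F → skip

VAL = 0x8d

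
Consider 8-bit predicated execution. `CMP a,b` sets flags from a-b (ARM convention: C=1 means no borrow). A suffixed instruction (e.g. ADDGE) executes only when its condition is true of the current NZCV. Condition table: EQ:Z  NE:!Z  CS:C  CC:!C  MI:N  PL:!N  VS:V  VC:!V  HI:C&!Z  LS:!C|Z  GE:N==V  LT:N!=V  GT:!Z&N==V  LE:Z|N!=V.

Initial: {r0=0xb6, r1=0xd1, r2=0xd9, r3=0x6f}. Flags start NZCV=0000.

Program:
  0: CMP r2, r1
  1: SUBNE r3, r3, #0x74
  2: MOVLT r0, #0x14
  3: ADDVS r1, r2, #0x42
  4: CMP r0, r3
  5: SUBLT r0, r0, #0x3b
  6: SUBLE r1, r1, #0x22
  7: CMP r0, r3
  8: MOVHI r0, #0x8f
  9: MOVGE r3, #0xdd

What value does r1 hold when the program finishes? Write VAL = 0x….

[0] flags=0010 → (cmp)
[1] flags=0010 NE?T → r3=0xfb
[2] flags=0010 LT?F → skip
[3] flags=0010 VS?F → skip
[4] flags=1000 → (cmp)
[5] flags=1000 LT?T → r0=0x7b
[6] flags=1000 LE?T → r1=0xaf
[7] flags=1001 → (cmp)
[8] flags=1001 HI?F → skip
[9] flags=1001 GE?T → r3=0xdd

VAL = 0xaf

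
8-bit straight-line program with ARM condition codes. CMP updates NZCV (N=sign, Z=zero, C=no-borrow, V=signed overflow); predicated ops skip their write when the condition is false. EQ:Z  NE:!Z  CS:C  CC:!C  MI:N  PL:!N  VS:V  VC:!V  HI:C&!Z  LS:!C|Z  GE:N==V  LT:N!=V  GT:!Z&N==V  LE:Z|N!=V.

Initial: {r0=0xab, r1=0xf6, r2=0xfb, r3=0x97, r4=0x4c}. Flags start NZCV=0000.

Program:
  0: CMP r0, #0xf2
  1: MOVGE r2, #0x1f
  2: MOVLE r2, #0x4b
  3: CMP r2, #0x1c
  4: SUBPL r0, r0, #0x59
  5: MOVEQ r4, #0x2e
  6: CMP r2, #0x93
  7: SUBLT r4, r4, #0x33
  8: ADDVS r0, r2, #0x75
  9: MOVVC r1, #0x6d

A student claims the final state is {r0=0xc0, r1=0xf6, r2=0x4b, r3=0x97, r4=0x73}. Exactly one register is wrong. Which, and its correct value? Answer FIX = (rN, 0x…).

FIX = (r4, 0x4c)

0: ✓ CMP  NZCV=1000
1: · MOVGE
2: ✓ MOVLE  r2←0x4b
3: ✓ CMP  NZCV=0010
4: ✓ SUBPL  r0←0x52
5: · MOVEQ
6: ✓ CMP  NZCV=1001
7: · SUBLT
8: ✓ ADDVS  r0←0xc0
9: · MOVVC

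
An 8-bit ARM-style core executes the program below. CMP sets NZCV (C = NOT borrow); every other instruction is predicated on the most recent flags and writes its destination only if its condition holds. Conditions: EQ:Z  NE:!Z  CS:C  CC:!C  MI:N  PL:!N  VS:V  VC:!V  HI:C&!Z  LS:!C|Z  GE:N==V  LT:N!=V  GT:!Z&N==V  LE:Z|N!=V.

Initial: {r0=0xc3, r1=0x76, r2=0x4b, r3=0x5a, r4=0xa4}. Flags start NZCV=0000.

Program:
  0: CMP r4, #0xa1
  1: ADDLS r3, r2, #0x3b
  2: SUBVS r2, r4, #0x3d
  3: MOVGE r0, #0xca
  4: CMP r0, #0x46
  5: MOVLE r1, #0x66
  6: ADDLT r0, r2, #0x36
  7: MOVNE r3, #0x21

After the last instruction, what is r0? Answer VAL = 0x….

VAL = 0x81

0: ✓ CMP  NZCV=0010
1: · ADDLS
2: · SUBVS
3: ✓ MOVGE  r0←0xca
4: ✓ CMP  NZCV=1010
5: ✓ MOVLE  r1←0x66
6: ✓ ADDLT  r0←0x81
7: ✓ MOVNE  r3←0x21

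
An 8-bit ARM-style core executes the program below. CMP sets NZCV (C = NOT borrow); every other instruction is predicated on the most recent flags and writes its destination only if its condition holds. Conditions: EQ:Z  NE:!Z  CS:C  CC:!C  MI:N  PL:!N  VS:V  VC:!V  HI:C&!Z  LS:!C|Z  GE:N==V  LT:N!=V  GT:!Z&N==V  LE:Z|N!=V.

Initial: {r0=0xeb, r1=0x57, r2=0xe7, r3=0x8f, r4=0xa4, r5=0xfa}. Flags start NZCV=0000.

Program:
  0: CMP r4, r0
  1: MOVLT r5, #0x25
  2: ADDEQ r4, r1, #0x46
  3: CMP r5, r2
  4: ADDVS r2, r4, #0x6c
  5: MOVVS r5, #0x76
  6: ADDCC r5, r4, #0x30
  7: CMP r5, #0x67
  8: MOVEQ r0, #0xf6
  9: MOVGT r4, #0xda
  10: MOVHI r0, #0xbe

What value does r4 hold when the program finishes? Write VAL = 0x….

[0] flags=1000 → (cmp)
[1] flags=1000 LT?T → r5=0x25
[2] flags=1000 EQ?F → skip
[3] flags=0000 → (cmp)
[4] flags=0000 VS?F → skip
[5] flags=0000 VS?F → skip
[6] flags=0000 CC?T → r5=0xd4
[7] flags=0011 → (cmp)
[8] flags=0011 EQ?F → skip
[9] flags=0011 GT?F → skip
[10] flags=0011 HI?T → r0=0xbe

VAL = 0xa4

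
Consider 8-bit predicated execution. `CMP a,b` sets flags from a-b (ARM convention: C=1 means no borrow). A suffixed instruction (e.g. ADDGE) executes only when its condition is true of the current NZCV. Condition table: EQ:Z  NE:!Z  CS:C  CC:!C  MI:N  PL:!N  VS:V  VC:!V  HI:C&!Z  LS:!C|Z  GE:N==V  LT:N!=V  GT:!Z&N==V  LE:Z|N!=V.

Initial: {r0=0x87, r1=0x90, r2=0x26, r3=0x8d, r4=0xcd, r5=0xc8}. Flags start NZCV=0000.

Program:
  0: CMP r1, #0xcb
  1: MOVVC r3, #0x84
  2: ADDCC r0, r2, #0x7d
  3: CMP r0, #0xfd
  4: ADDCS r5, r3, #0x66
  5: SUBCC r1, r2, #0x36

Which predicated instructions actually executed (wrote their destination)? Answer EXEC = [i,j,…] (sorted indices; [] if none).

[0] flags=1000 → (cmp)
[1] flags=1000 VC?T → r3=0x84
[2] flags=1000 CC?T → r0=0xa3
[3] flags=1000 → (cmp)
[4] flags=1000 CS?F → skip
[5] flags=1000 CC?T → r1=0xf0

EXEC = [1,2,5]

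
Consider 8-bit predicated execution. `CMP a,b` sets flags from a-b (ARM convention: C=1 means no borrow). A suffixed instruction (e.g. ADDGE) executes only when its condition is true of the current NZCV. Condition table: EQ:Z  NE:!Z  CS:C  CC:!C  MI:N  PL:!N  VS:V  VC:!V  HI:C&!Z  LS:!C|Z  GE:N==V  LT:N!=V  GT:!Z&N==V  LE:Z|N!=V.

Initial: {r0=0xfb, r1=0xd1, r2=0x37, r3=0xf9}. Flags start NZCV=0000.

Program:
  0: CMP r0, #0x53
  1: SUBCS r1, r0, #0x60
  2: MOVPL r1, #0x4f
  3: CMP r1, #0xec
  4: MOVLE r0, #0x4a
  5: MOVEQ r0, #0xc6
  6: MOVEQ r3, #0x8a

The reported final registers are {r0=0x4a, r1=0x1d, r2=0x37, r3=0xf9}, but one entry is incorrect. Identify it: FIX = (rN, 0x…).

FIX = (r1, 0x9b)

[0] flags=1010 → (cmp)
[1] flags=1010 CS?T → r1=0x9b
[2] flags=1010 PL?F → skip
[3] flags=1000 → (cmp)
[4] flags=1000 LE?T → r0=0x4a
[5] flags=1000 EQ?F → skip
[6] flags=1000 EQ?F → skip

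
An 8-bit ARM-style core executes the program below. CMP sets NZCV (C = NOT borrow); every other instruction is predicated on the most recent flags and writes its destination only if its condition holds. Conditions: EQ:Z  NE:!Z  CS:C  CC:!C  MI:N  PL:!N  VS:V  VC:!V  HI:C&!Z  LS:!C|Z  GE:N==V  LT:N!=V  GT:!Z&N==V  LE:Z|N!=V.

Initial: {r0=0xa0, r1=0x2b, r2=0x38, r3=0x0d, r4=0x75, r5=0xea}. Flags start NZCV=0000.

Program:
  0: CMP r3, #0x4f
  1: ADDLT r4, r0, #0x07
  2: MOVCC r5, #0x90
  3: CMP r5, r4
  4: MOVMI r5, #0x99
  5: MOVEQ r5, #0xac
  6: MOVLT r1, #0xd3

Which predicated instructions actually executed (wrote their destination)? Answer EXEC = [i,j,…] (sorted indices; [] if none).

EXEC = [1,2,4,6]

0: ✓ CMP  NZCV=1000
1: ✓ ADDLT  r4←0xa7
2: ✓ MOVCC  r5←0x90
3: ✓ CMP  NZCV=1000
4: ✓ MOVMI  r5←0x99
5: · MOVEQ
6: ✓ MOVLT  r1←0xd3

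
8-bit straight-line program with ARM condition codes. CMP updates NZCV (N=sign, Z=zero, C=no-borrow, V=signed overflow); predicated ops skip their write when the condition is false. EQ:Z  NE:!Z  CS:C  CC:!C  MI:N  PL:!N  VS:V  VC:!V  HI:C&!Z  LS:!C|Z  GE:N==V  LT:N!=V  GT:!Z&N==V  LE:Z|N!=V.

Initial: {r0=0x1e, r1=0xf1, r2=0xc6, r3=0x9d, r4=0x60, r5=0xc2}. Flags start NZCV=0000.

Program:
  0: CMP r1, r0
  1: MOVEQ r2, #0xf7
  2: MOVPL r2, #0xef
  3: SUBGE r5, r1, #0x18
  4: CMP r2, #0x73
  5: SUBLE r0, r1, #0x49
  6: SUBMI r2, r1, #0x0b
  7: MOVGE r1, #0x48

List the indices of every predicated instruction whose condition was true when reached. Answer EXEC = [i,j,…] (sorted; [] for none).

EXEC = [5]

[0] flags=1010 → (cmp)
[1] flags=1010 EQ?F → skip
[2] flags=1010 PL?F → skip
[3] flags=1010 GE?F → skip
[4] flags=0011 → (cmp)
[5] flags=0011 LE?T → r0=0xa8
[6] flags=0011 MI?F → skip
[7] flags=0011 GE?F → skip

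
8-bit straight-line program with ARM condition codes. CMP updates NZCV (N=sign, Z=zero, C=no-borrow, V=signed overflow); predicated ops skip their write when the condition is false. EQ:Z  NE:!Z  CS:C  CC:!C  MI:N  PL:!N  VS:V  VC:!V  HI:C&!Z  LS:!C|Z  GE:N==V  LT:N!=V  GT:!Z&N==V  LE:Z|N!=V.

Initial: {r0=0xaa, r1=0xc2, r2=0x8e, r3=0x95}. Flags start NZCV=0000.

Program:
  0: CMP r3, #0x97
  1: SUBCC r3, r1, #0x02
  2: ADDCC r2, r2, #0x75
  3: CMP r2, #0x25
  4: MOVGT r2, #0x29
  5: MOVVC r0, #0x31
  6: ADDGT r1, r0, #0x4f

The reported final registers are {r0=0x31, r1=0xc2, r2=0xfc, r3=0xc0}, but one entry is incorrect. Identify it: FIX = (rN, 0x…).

[0] flags=1000 → (cmp)
[1] flags=1000 CC?T → r3=0xc0
[2] flags=1000 CC?T → r2=0x03
[3] flags=1000 → (cmp)
[4] flags=1000 GT?F → skip
[5] flags=1000 VC?T → r0=0x31
[6] flags=1000 GT?F → skip

FIX = (r2, 0x03)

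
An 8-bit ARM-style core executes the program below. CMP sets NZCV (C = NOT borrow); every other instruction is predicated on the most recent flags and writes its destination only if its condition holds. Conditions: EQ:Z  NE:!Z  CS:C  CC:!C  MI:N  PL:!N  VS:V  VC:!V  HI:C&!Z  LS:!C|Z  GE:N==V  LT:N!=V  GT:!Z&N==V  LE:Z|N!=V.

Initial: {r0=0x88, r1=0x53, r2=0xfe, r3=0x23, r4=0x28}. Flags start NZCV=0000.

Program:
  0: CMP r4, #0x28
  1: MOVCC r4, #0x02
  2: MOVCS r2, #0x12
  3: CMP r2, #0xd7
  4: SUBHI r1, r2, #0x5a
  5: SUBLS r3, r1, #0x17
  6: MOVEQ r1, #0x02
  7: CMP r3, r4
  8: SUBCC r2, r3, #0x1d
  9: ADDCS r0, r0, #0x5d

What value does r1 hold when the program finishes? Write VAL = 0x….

[0] flags=0110 → (cmp)
[1] flags=0110 CC?F → skip
[2] flags=0110 CS?T → r2=0x12
[3] flags=0000 → (cmp)
[4] flags=0000 HI?F → skip
[5] flags=0000 LS?T → r3=0x3c
[6] flags=0000 EQ?F → skip
[7] flags=0010 → (cmp)
[8] flags=0010 CC?F → skip
[9] flags=0010 CS?T → r0=0xe5

VAL = 0x53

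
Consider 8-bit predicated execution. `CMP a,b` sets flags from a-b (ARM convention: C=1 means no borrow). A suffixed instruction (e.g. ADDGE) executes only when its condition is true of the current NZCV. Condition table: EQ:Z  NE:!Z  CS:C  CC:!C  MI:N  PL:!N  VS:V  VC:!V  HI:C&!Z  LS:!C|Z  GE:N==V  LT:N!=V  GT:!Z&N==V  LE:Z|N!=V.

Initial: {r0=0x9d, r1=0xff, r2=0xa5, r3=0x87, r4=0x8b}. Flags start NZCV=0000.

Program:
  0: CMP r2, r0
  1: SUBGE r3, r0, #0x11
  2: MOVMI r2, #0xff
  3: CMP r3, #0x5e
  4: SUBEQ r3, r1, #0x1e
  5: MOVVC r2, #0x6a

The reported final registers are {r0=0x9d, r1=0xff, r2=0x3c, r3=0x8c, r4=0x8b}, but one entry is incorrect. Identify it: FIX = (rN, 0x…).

0: ✓ CMP  NZCV=0010
1: ✓ SUBGE  r3←0x8c
2: · MOVMI
3: ✓ CMP  NZCV=0011
4: · SUBEQ
5: · MOVVC

FIX = (r2, 0xa5)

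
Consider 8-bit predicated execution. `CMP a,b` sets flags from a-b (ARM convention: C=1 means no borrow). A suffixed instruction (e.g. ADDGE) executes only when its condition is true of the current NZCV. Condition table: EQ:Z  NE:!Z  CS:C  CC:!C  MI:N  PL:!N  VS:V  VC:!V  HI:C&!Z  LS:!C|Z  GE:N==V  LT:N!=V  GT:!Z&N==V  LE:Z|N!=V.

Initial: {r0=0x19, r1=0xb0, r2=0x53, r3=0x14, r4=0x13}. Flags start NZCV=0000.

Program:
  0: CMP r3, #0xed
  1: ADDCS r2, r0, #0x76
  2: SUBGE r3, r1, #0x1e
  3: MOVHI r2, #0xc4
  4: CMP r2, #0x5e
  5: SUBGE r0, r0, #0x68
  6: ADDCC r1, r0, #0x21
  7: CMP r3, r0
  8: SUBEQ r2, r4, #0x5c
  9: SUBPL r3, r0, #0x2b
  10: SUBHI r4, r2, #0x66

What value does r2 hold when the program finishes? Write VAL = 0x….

VAL = 0x53

0: ✓ CMP  NZCV=0000
1: · ADDCS
2: ✓ SUBGE  r3←0x92
3: · MOVHI
4: ✓ CMP  NZCV=1000
5: · SUBGE
6: ✓ ADDCC  r1←0x3a
7: ✓ CMP  NZCV=0011
8: · SUBEQ
9: ✓ SUBPL  r3←0xee
10: ✓ SUBHI  r4←0xed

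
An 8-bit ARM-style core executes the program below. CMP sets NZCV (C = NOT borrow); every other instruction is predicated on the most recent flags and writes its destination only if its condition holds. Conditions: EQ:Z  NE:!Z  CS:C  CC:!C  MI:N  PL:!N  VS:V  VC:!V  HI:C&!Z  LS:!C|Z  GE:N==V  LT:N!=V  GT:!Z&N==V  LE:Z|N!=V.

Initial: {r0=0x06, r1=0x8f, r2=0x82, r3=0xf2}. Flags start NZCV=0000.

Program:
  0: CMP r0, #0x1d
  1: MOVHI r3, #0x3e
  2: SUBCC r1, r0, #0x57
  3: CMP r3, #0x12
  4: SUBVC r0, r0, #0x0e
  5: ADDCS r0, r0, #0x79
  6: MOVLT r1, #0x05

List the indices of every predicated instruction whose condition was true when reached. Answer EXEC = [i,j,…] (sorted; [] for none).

EXEC = [2,4,5,6]

0: ✓ CMP  NZCV=1000
1: · MOVHI
2: ✓ SUBCC  r1←0xaf
3: ✓ CMP  NZCV=1010
4: ✓ SUBVC  r0←0xf8
5: ✓ ADDCS  r0←0x71
6: ✓ MOVLT  r1←0x05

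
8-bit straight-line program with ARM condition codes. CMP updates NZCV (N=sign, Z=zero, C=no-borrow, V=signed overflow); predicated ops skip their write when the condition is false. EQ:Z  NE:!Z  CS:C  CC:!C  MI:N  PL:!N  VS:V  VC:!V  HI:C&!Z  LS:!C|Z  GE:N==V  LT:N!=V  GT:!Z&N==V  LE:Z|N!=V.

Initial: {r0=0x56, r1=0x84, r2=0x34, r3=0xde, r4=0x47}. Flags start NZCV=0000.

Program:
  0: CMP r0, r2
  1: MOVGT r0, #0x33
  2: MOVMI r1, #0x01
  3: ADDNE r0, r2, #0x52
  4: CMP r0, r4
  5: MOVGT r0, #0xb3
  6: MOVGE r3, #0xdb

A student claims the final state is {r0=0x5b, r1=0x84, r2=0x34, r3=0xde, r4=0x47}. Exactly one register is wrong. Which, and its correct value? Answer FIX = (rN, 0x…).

FIX = (r0, 0x86)

[0] flags=0010 → (cmp)
[1] flags=0010 GT?T → r0=0x33
[2] flags=0010 MI?F → skip
[3] flags=0010 NE?T → r0=0x86
[4] flags=0011 → (cmp)
[5] flags=0011 GT?F → skip
[6] flags=0011 GE?F → skip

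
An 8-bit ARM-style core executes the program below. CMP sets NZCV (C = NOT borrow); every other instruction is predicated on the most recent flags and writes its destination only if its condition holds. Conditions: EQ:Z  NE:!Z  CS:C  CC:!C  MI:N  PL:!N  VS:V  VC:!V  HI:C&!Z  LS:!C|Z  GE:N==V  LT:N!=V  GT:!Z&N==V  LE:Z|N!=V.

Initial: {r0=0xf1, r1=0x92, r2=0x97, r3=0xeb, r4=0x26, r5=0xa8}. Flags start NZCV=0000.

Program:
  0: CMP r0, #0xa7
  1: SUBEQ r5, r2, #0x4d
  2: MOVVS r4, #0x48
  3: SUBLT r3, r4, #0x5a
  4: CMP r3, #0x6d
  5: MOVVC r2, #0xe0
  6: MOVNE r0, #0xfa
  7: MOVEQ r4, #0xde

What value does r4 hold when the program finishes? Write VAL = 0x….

0: ✓ CMP  NZCV=0010
1: · SUBEQ
2: · MOVVS
3: · SUBLT
4: ✓ CMP  NZCV=0011
5: · MOVVC
6: ✓ MOVNE  r0←0xfa
7: · MOVEQ

VAL = 0x26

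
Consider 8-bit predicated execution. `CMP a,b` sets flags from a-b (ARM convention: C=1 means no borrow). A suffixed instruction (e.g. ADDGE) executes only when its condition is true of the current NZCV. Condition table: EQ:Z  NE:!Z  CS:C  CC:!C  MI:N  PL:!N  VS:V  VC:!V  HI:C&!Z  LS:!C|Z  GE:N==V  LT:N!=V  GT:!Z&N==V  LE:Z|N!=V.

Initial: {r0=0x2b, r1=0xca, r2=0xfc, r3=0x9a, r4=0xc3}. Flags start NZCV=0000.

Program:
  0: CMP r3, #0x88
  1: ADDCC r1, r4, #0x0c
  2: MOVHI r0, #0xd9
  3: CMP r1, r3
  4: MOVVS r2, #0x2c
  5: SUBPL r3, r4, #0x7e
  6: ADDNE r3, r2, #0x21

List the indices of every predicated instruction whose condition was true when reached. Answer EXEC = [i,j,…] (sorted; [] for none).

[0] flags=0010 → (cmp)
[1] flags=0010 CC?F → skip
[2] flags=0010 HI?T → r0=0xd9
[3] flags=0010 → (cmp)
[4] flags=0010 VS?F → skip
[5] flags=0010 PL?T → r3=0x45
[6] flags=0010 NE?T → r3=0x1d

EXEC = [2,5,6]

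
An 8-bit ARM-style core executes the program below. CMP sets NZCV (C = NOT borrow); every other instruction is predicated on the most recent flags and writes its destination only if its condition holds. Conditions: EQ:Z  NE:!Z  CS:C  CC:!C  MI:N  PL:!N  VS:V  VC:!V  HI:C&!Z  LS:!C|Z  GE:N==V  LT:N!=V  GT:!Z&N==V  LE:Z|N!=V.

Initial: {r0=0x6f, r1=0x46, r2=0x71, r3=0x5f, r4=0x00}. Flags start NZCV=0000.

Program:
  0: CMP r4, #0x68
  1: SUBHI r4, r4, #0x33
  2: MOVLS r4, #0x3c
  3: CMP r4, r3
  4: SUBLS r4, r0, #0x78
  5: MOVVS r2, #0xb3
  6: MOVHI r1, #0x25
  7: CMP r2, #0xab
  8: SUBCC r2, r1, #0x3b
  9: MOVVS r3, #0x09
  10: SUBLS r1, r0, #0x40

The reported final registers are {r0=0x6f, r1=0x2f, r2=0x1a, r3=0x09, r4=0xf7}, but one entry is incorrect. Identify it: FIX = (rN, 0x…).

[0] flags=1000 → (cmp)
[1] flags=1000 HI?F → skip
[2] flags=1000 LS?T → r4=0x3c
[3] flags=1000 → (cmp)
[4] flags=1000 LS?T → r4=0xf7
[5] flags=1000 VS?F → skip
[6] flags=1000 HI?F → skip
[7] flags=1001 → (cmp)
[8] flags=1001 CC?T → r2=0x0b
[9] flags=1001 VS?T → r3=0x09
[10] flags=1001 LS?T → r1=0x2f

FIX = (r2, 0x0b)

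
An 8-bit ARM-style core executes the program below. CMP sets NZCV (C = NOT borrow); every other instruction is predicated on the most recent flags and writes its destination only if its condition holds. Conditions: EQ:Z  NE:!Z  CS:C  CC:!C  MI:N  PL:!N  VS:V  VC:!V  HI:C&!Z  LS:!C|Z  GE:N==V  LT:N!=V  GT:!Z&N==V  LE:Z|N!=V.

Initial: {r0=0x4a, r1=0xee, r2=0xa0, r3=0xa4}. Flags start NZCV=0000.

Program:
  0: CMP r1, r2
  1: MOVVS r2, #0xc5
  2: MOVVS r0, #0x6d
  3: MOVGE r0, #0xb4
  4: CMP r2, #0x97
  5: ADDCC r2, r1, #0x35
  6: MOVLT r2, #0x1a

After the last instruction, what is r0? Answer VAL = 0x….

VAL = 0xb4

0: ✓ CMP  NZCV=0010
1: · MOVVS
2: · MOVVS
3: ✓ MOVGE  r0←0xb4
4: ✓ CMP  NZCV=0010
5: · ADDCC
6: · MOVLT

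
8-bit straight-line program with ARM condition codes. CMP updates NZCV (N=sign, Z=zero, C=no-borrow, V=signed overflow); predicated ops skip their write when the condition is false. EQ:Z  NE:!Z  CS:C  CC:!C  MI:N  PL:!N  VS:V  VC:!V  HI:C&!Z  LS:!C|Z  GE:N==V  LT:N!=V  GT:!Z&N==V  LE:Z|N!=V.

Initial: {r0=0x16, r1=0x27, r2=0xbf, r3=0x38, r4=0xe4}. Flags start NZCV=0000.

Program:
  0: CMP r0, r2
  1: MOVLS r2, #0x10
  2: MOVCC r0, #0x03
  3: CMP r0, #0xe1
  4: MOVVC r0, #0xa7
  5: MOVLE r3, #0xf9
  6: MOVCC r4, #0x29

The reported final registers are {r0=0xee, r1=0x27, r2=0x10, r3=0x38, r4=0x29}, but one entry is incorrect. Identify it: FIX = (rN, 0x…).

0: ✓ CMP  NZCV=0000
1: ✓ MOVLS  r2←0x10
2: ✓ MOVCC  r0←0x03
3: ✓ CMP  NZCV=0000
4: ✓ MOVVC  r0←0xa7
5: · MOVLE
6: ✓ MOVCC  r4←0x29

FIX = (r0, 0xa7)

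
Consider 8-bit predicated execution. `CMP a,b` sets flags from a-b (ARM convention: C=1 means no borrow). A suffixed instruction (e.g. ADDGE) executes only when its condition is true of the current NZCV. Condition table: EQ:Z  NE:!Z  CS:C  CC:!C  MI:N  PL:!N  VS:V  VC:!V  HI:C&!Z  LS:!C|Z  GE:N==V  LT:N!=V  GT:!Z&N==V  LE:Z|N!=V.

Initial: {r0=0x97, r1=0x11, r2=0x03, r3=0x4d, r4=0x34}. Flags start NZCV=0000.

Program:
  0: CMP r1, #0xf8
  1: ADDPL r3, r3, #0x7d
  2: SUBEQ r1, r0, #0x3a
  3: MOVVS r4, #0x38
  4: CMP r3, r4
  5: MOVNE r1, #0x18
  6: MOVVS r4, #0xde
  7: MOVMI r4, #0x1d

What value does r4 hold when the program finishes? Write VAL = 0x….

[0] flags=0000 → (cmp)
[1] flags=0000 PL?T → r3=0xca
[2] flags=0000 EQ?F → skip
[3] flags=0000 VS?F → skip
[4] flags=1010 → (cmp)
[5] flags=1010 NE?T → r1=0x18
[6] flags=1010 VS?F → skip
[7] flags=1010 MI?T → r4=0x1d

VAL = 0x1d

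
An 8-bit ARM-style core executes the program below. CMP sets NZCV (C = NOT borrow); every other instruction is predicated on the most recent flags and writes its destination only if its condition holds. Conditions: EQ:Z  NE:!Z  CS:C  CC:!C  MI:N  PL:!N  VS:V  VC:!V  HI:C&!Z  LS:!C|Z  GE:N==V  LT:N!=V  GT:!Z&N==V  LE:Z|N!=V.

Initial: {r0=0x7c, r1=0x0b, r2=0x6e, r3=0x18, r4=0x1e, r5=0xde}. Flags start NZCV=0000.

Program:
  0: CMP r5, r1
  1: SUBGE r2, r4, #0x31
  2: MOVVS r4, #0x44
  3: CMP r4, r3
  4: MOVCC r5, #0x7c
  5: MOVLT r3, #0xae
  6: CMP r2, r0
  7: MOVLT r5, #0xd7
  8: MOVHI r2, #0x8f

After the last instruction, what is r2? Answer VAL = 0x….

VAL = 0x6e

0: ✓ CMP  NZCV=1010
1: · SUBGE
2: · MOVVS
3: ✓ CMP  NZCV=0010
4: · MOVCC
5: · MOVLT
6: ✓ CMP  NZCV=1000
7: ✓ MOVLT  r5←0xd7
8: · MOVHI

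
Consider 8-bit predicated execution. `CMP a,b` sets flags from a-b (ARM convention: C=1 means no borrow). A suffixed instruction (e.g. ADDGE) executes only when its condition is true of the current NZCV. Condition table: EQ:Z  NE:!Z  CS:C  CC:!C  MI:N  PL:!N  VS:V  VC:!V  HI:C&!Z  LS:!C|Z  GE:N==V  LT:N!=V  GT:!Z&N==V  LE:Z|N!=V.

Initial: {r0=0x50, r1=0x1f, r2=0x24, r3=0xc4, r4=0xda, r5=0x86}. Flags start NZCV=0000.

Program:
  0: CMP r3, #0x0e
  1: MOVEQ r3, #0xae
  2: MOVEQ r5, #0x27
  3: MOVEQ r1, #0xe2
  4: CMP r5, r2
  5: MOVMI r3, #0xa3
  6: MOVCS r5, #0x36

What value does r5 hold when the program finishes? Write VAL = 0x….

VAL = 0x36

[0] flags=1010 → (cmp)
[1] flags=1010 EQ?F → skip
[2] flags=1010 EQ?F → skip
[3] flags=1010 EQ?F → skip
[4] flags=0011 → (cmp)
[5] flags=0011 MI?F → skip
[6] flags=0011 CS?T → r5=0x36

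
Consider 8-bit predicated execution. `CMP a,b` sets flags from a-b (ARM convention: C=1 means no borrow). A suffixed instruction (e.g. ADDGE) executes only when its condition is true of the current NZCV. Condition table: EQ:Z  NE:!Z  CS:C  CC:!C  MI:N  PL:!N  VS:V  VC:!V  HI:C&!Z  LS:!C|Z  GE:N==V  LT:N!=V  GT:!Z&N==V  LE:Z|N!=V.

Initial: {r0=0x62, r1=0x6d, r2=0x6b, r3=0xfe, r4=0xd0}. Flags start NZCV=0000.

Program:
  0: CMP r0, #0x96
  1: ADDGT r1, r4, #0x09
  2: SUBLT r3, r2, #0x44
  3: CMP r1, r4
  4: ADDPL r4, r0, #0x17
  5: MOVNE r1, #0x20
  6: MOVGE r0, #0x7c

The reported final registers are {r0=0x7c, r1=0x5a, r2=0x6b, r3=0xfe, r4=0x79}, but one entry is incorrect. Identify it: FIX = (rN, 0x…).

FIX = (r1, 0x20)

[0] flags=1001 → (cmp)
[1] flags=1001 GT?T → r1=0xd9
[2] flags=1001 LT?F → skip
[3] flags=0010 → (cmp)
[4] flags=0010 PL?T → r4=0x79
[5] flags=0010 NE?T → r1=0x20
[6] flags=0010 GE?T → r0=0x7c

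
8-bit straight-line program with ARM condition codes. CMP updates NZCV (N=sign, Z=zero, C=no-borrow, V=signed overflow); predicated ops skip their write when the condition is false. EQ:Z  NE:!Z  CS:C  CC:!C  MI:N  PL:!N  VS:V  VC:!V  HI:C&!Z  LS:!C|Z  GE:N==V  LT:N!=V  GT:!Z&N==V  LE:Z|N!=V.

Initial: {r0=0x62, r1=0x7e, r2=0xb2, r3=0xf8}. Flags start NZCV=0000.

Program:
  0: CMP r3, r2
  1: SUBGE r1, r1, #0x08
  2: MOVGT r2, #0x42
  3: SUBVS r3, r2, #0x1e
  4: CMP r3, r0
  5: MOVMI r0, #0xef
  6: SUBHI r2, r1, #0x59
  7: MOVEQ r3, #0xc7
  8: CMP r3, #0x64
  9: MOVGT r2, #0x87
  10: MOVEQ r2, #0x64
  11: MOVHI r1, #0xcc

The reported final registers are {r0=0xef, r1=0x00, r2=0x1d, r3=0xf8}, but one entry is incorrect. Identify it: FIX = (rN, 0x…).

FIX = (r1, 0xcc)

0: ✓ CMP  NZCV=0010
1: ✓ SUBGE  r1←0x76
2: ✓ MOVGT  r2←0x42
3: · SUBVS
4: ✓ CMP  NZCV=1010
5: ✓ MOVMI  r0←0xef
6: ✓ SUBHI  r2←0x1d
7: · MOVEQ
8: ✓ CMP  NZCV=1010
9: · MOVGT
10: · MOVEQ
11: ✓ MOVHI  r1←0xcc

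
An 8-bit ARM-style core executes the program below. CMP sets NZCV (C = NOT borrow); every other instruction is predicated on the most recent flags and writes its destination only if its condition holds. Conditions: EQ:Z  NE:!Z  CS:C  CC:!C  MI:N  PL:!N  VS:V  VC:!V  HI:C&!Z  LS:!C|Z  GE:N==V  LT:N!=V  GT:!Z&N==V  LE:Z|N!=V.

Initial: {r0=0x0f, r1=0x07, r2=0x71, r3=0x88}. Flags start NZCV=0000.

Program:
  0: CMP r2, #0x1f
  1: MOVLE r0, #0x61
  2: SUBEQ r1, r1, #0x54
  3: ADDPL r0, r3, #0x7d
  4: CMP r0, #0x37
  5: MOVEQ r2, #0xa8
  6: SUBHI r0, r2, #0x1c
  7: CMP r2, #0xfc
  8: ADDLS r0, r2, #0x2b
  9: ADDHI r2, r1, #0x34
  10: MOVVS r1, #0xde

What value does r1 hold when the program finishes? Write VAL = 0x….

0: ✓ CMP  NZCV=0010
1: · MOVLE
2: · SUBEQ
3: ✓ ADDPL  r0←0x05
4: ✓ CMP  NZCV=1000
5: · MOVEQ
6: · SUBHI
7: ✓ CMP  NZCV=0000
8: ✓ ADDLS  r0←0x9c
9: · ADDHI
10: · MOVVS

VAL = 0x07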